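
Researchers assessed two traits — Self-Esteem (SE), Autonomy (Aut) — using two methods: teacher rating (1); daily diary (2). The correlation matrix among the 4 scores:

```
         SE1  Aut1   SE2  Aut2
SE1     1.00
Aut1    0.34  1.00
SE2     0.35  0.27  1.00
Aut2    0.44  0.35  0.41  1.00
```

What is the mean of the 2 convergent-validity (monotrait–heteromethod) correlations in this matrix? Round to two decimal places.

Convergent values: 0.35, 0.35; mean = 0.70/2 = 0.35.

0.35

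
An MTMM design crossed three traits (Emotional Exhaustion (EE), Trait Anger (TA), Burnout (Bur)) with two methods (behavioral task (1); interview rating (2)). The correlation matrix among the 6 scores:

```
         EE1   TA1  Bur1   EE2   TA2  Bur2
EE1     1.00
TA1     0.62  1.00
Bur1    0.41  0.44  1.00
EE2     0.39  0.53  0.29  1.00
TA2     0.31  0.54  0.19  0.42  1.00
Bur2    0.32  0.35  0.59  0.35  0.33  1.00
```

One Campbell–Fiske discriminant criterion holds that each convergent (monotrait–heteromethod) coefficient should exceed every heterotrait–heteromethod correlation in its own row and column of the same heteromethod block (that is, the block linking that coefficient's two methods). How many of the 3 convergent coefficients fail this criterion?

Checking each validity diagonal entry against its comparison values:
EE (methods 1·2): 0.39 vs {0.31, 0.53, 0.32, 0.29} → fail.
TA (methods 1·2): 0.54 vs {0.53, 0.31, 0.35, 0.19} → pass.
Bur (methods 1·2): 0.59 vs {0.29, 0.32, 0.19, 0.35} → pass.
1 of 3 fail.

1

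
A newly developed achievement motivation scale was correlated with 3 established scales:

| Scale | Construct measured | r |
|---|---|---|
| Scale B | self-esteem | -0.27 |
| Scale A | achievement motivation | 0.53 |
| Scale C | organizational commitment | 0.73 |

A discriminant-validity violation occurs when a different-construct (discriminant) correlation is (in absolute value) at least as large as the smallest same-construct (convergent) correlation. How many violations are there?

Convergent (same construct = achievement motivation): Scale A.
Smallest convergent = 0.53. Discriminant |r|: 0.27, 0.73; count ≥ 0.53 → 1.

1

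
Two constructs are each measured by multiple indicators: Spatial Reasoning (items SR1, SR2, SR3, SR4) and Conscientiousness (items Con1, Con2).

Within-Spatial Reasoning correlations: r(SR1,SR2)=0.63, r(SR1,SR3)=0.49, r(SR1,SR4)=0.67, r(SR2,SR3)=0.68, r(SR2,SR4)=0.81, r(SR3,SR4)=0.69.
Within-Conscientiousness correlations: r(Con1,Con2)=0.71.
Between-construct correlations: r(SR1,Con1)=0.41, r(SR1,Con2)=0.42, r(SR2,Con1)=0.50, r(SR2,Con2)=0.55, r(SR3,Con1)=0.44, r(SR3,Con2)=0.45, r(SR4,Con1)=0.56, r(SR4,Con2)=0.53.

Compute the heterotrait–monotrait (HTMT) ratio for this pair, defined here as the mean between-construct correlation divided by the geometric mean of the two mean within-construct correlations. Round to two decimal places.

Mean heterotrait r = 3.86/8 = 0.4825.
Mean within-SR = 3.97/6 = 0.6617; mean within-Con = 0.71/1 = 0.7100.
Geometric mean = √(0.6617 × 0.7100) = 0.6854.
HTMT = 0.4825 / 0.6854 = 0.70.

0.70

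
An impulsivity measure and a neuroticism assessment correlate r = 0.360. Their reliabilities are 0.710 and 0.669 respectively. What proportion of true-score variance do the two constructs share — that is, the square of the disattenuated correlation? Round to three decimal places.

Disattenuated r = 0.360 / √(0.710 × 0.669) = 0.360 / 0.6892 = 0.5223.
Shared true-score variance = 0.5223² = 0.2728 ≈ 0.273.

0.273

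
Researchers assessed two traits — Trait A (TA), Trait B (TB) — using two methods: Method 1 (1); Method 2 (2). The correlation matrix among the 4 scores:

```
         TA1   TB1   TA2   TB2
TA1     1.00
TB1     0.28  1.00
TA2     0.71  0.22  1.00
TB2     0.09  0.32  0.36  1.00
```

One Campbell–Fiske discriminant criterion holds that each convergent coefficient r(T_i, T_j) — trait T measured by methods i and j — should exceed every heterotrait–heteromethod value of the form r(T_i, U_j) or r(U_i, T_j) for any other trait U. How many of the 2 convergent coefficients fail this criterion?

0

Each convergent coefficient versus the relevant comparison correlations:
TA (methods 1·2): 0.71 vs {0.09, 0.22} → pass.
TB (methods 1·2): 0.32 vs {0.22, 0.09} → pass.
0 of 2 fail.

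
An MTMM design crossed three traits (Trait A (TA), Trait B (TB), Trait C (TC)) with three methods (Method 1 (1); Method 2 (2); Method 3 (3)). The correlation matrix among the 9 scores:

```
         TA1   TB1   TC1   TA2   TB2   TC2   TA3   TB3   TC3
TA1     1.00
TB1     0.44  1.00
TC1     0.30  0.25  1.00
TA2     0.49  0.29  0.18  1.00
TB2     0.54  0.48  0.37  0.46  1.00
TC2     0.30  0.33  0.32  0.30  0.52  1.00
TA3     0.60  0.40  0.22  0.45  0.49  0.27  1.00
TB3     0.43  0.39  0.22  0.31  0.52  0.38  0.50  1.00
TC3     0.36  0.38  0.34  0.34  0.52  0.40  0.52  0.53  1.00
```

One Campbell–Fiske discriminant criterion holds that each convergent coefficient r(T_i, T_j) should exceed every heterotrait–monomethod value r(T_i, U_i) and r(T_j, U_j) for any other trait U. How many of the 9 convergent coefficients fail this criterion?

Checking each validity diagonal entry against its comparison values:
TA (methods 1·2): 0.49 vs {0.44, 0.46, 0.30, 0.30} → pass.
TA (methods 1·3): 0.60 vs {0.44, 0.50, 0.30, 0.52} → pass.
TA (methods 2·3): 0.45 vs {0.46, 0.50, 0.30, 0.52} → fail.
TB (methods 1·2): 0.48 vs {0.44, 0.46, 0.25, 0.52} → fail.
TB (methods 1·3): 0.39 vs {0.44, 0.50, 0.25, 0.53} → fail.
TB (methods 2·3): 0.52 vs {0.46, 0.50, 0.52, 0.53} → fail.
TC (methods 1·2): 0.32 vs {0.30, 0.30, 0.25, 0.52} → fail.
TC (methods 1·3): 0.34 vs {0.30, 0.52, 0.25, 0.53} → fail.
TC (methods 2·3): 0.40 vs {0.30, 0.52, 0.52, 0.53} → fail.
7 of 9 fail.

7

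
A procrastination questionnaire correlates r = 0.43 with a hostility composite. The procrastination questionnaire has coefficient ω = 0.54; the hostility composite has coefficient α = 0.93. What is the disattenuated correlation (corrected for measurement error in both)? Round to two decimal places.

r_true = r_obs / √(r_xx · r_yy) = 0.43 / √(0.54 × 0.93) = 0.43 / √0.5022 = 0.43 / 0.7087 ≈ 0.61.

0.61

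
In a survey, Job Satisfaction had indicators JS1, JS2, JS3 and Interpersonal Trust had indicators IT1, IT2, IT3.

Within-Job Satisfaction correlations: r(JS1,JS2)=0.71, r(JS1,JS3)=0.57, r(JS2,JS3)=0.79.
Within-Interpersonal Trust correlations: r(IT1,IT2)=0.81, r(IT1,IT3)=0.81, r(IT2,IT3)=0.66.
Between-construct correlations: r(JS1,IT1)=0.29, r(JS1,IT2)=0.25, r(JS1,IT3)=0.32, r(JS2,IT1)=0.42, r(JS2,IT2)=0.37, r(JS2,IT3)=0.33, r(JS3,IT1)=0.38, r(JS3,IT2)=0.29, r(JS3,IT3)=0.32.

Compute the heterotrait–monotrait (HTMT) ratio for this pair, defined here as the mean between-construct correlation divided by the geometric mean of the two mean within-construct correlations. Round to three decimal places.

Mean between = 2.97/9 = 0.3300.
Mean within-JS = 2.07/3 = 0.6900; mean within-IT = 2.28/3 = 0.7600.
Geometric mean = √(0.6900 × 0.7600) = 0.7242.
HTMT = 0.3300 / 0.7242 = 0.456.

0.456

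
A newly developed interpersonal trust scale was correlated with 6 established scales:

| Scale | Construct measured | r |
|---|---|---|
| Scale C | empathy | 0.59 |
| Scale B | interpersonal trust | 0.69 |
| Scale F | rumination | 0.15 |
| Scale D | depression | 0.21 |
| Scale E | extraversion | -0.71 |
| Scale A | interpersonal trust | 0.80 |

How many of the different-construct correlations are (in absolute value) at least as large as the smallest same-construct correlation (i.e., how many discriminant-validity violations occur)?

Convergent (same construct = interpersonal trust): Scale B, Scale A.
Smallest convergent = 0.69. Discriminant |r|: 0.59, 0.15, 0.21, 0.71; count ≥ 0.69 → 1.

1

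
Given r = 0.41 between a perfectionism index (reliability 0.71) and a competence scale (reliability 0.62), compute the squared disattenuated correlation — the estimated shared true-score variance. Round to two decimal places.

0.38

Disattenuated r = 0.41 / √(0.71 × 0.62) = 0.41 / 0.6635 = 0.6179.
Shared true-score variance = 0.6179² = 0.3818 ≈ 0.38.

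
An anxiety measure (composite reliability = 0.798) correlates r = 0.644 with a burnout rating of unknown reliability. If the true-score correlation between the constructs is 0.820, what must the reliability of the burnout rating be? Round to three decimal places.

0.773

r_true = r_obs / √(r_xx · r_yy) ⇒ 0.820 = 0.644 / √(0.798 · r_yy).
√(0.798 · r_yy) = 0.644 / 0.820 = 0.7854; 0.798 · r_yy = 0.6169; r_yy = 0.6169 / 0.798 ≈ 0.773.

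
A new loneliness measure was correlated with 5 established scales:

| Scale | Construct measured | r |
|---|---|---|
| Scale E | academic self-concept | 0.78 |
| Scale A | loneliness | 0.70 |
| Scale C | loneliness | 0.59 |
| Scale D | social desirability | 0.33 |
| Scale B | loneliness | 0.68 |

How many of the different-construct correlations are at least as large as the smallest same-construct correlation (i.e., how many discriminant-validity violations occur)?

Convergent (same construct = loneliness): Scale A, Scale C, Scale B.
Smallest convergent = 0.59. Discriminant values: 0.78, 0.33; count ≥ 0.59 → 1.

1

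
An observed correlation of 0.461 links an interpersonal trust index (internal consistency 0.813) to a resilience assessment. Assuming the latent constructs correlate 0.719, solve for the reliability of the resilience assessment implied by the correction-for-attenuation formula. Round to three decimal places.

r_true = r_obs / √(r_xx · r_yy) ⇒ 0.719 = 0.461 / √(0.813 · r_yy).
√(0.813 · r_yy) = 0.461 / 0.719 = 0.6412; 0.813 · r_yy = 0.4111; r_yy = 0.4111 / 0.813 ≈ 0.506.

0.506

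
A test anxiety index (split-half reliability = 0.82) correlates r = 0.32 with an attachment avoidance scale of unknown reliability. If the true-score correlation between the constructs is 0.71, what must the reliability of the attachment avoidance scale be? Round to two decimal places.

0.25

r_true = r_obs / √(r_xx · r_yy) ⇒ 0.71 = 0.32 / √(0.82 · r_yy).
√(0.82 · r_yy) = 0.32 / 0.71 = 0.4507; 0.82 · r_yy = 0.2031; r_yy = 0.2031 / 0.82 ≈ 0.25.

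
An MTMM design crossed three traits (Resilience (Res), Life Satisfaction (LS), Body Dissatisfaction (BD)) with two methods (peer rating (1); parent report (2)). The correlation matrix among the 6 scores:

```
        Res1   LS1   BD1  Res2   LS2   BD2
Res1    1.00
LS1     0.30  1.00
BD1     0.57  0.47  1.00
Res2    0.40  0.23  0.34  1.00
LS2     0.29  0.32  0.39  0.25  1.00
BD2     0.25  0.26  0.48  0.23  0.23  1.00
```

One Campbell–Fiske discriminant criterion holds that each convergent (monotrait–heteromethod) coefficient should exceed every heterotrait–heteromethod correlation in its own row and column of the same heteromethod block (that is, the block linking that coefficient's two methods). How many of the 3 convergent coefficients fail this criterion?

Convergent coefficients and their comparison sets:
Res (methods 1·2): 0.40 vs {0.29, 0.23, 0.25, 0.34} → pass.
LS (methods 1·2): 0.32 vs {0.23, 0.29, 0.26, 0.39} → fail.
BD (methods 1·2): 0.48 vs {0.34, 0.25, 0.39, 0.26} → pass.
1 of 3 fail.

1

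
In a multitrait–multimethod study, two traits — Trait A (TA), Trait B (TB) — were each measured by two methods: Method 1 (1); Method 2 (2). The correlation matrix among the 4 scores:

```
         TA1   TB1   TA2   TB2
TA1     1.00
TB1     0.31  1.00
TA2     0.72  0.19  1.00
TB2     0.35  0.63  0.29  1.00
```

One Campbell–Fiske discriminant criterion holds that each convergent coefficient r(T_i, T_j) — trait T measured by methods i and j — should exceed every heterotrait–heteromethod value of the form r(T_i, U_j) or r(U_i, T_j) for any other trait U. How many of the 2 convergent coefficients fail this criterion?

Convergent coefficients and their comparison sets:
TA (methods 1·2): 0.72 vs {0.35, 0.19} → pass.
TB (methods 1·2): 0.63 vs {0.19, 0.35} → pass.
0 of 2 fail.

0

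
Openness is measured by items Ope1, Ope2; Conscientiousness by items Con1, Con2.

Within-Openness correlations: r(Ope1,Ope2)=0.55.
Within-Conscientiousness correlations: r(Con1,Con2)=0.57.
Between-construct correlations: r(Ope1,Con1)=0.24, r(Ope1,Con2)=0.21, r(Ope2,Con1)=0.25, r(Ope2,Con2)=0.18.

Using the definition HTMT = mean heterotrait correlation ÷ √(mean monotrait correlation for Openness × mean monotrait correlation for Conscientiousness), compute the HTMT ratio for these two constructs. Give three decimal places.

0.393

Mean between = 0.88/4 = 0.2200.
Mean within-Ope = 0.55/1 = 0.5500; mean within-Con = 0.57/1 = 0.5700.
Geometric mean = √(0.5500 × 0.5700) = 0.5599.
HTMT = 0.2200 / 0.5599 = 0.393.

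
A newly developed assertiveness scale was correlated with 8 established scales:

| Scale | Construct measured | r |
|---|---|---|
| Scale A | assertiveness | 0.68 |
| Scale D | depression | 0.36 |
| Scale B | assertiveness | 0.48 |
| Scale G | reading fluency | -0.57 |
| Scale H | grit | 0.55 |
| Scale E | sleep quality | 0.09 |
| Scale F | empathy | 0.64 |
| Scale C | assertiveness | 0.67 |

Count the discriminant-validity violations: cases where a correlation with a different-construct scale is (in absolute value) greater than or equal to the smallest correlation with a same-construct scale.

3

Convergent (same construct = assertiveness): Scale A, Scale B, Scale C.
Smallest convergent = 0.48. Discriminant |r|: 0.36, 0.57, 0.55, 0.09, 0.64; count ≥ 0.48 → 3.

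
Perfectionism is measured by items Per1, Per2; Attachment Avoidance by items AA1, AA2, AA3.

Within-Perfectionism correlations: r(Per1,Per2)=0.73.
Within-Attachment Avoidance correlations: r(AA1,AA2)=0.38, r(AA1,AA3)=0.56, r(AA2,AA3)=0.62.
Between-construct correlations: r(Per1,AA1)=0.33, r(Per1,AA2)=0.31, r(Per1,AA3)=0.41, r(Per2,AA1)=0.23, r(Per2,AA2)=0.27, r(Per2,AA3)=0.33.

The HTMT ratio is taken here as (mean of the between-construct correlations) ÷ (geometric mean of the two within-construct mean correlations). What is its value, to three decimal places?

0.509

Mean between = 1.88/6 = 0.3133.
Mean within-Per = 0.73/1 = 0.7300; mean within-AA = 1.56/3 = 0.5200.
Geometric mean = √(0.7300 × 0.5200) = 0.6161.
HTMT = 0.3133 / 0.6161 = 0.509.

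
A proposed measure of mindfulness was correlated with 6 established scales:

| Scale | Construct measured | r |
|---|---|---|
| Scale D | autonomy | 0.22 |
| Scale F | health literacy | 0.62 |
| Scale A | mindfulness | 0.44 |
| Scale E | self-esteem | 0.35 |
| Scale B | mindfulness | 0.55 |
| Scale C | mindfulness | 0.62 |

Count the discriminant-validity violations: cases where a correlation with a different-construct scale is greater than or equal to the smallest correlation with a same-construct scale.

1

Convergent (same construct = mindfulness): Scale A, Scale B, Scale C.
Smallest convergent = 0.44. Discriminant values: 0.22, 0.62, 0.35; count ≥ 0.44 → 1.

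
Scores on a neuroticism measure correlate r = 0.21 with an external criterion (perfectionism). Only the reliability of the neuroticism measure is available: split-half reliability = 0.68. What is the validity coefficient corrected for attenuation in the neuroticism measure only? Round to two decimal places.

Single correction: r_c = r_obs / √r_xx = 0.21 / √0.68 = 0.21 / 0.8246 ≈ 0.25.

0.25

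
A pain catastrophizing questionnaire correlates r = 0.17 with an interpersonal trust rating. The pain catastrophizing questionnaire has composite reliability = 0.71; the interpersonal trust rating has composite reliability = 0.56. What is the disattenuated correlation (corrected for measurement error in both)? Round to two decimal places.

0.27

r_true = r_obs / √(r_xx · r_yy) = 0.17 / √(0.71 × 0.56) = 0.17 / √0.3976 = 0.17 / 0.6306 ≈ 0.27.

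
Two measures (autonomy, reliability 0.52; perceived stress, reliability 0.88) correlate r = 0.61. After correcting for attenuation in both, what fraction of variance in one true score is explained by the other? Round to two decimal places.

0.81

Disattenuated r = 0.61 / √(0.52 × 0.88) = 0.61 / 0.6765 = 0.9017.
Shared true-score variance = 0.9017² = 0.8131 ≈ 0.81.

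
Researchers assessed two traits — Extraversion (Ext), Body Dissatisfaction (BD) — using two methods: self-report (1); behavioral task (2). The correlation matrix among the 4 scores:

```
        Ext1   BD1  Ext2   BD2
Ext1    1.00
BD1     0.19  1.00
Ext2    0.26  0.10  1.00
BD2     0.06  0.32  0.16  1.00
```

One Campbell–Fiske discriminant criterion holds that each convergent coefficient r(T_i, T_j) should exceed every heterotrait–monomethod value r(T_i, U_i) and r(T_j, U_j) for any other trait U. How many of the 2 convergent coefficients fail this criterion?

0

Checking each validity diagonal entry against its comparison values:
Ext (methods 1·2): 0.26 vs {0.19, 0.16} → pass.
BD (methods 1·2): 0.32 vs {0.19, 0.16} → pass.
0 of 2 fail.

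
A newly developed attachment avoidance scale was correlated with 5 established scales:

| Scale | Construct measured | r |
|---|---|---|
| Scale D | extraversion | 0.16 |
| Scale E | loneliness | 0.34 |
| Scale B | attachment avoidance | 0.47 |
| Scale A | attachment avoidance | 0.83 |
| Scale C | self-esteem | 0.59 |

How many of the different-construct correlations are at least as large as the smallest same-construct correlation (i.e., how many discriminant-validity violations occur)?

Convergent (same construct = attachment avoidance): Scale B, Scale A.
Smallest convergent = 0.47. Discriminant values: 0.16, 0.34, 0.59; count ≥ 0.47 → 1.

1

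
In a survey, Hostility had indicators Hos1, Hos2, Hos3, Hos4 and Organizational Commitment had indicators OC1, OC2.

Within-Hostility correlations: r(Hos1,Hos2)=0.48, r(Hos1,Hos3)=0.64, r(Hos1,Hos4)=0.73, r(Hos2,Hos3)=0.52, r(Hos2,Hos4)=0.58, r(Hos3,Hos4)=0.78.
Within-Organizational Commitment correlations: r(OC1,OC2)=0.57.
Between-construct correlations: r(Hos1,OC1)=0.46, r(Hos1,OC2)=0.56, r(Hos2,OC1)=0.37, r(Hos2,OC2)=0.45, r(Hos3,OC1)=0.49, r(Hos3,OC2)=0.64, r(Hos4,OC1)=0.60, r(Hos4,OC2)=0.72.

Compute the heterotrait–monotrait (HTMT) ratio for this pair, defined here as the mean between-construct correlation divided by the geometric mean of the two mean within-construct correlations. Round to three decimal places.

0.901

Mean heterotrait r = 4.29/8 = 0.5363.
Mean within-Hos = 3.73/6 = 0.6217; mean within-OC = 0.57/1 = 0.5700.
Geometric mean = √(0.6217 × 0.5700) = 0.5953.
HTMT = 0.5363 / 0.5953 = 0.901.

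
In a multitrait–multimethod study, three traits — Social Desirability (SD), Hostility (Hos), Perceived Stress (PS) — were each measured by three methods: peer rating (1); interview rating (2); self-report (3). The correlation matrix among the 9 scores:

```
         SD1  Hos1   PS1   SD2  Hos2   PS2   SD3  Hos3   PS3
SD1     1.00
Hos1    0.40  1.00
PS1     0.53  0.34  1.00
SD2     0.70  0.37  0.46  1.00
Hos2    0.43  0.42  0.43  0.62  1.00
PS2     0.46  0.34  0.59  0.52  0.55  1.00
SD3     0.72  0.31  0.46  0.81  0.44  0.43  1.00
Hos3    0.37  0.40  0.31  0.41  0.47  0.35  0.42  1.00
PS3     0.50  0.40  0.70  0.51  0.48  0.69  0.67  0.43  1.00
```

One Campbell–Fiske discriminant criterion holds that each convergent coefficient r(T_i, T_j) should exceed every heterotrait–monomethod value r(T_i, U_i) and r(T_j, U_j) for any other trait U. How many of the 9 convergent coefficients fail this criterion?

3

Convergent coefficients and their comparison sets:
SD (methods 1·2): 0.70 vs {0.40, 0.62, 0.53, 0.52} → pass.
SD (methods 1·3): 0.72 vs {0.40, 0.42, 0.53, 0.67} → pass.
SD (methods 2·3): 0.81 vs {0.62, 0.42, 0.52, 0.67} → pass.
Hos (methods 1·2): 0.42 vs {0.40, 0.62, 0.34, 0.55} → fail.
Hos (methods 1·3): 0.40 vs {0.40, 0.42, 0.34, 0.43} → fail.
Hos (methods 2·3): 0.47 vs {0.62, 0.42, 0.55, 0.43} → fail.
PS (methods 1·2): 0.59 vs {0.53, 0.52, 0.34, 0.55} → pass.
PS (methods 1·3): 0.70 vs {0.53, 0.67, 0.34, 0.43} → pass.
PS (methods 2·3): 0.69 vs {0.52, 0.67, 0.55, 0.43} → pass.
3 of 9 fail.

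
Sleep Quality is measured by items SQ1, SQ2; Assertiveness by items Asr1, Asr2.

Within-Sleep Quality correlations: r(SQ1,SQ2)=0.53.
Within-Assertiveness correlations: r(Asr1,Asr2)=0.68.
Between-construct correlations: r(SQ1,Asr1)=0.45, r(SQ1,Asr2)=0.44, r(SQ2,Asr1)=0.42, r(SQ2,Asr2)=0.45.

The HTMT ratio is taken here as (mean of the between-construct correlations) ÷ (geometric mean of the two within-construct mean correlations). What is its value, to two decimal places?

0.73

Between-construct mean = 1.76/4 = 0.4400.
Mean within-SQ = 0.53/1 = 0.5300; mean within-Asr = 0.68/1 = 0.6800.
Geometric mean = √(0.5300 × 0.6800) = 0.6003.
HTMT = 0.4400 / 0.6003 = 0.73.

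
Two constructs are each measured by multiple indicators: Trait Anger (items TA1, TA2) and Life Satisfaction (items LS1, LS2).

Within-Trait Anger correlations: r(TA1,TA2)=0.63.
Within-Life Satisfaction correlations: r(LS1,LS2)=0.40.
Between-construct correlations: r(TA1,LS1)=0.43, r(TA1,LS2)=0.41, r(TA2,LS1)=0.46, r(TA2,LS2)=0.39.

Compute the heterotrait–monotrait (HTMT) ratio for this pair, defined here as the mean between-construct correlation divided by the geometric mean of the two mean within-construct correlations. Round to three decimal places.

Mean heterotrait r = 1.69/4 = 0.4225.
Mean within-TA = 0.63/1 = 0.6300; mean within-LS = 0.40/1 = 0.4000.
Geometric mean = √(0.6300 × 0.4000) = 0.5020.
HTMT = 0.4225 / 0.5020 = 0.842.

0.842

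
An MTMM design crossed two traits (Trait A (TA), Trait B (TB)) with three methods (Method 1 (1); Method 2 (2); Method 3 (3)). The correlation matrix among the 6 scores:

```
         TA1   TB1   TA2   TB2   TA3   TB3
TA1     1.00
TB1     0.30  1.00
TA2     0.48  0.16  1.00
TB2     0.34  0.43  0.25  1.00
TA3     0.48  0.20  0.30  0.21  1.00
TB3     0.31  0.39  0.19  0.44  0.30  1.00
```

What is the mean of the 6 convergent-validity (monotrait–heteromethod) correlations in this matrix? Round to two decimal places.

Convergent values: 0.48, 0.48, 0.30, 0.43, 0.39, 0.44; mean = 2.52/6 = 0.42.

0.42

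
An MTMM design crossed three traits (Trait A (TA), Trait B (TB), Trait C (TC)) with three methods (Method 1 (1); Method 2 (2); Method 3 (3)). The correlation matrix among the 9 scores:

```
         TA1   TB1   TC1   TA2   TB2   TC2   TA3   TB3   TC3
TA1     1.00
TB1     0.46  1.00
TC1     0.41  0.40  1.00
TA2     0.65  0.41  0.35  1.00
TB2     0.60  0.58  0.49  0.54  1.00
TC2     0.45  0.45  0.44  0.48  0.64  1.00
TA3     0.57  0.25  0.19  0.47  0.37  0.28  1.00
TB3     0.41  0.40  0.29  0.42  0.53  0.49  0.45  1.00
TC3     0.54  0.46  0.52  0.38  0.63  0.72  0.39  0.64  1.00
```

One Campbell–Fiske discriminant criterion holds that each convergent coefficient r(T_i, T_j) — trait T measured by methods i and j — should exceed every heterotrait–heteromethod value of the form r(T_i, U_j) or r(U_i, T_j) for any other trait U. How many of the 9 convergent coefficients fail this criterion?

5

Checking each validity diagonal entry against its comparison values:
TA (methods 1·2): 0.65 vs {0.60, 0.41, 0.45, 0.35} → pass.
TA (methods 1·3): 0.57 vs {0.41, 0.25, 0.54, 0.19} → pass.
TA (methods 2·3): 0.47 vs {0.42, 0.37, 0.38, 0.28} → pass.
TB (methods 1·2): 0.58 vs {0.41, 0.60, 0.45, 0.49} → fail.
TB (methods 1·3): 0.40 vs {0.25, 0.41, 0.46, 0.29} → fail.
TB (methods 2·3): 0.53 vs {0.37, 0.42, 0.63, 0.49} → fail.
TC (methods 1·2): 0.44 vs {0.35, 0.45, 0.49, 0.45} → fail.
TC (methods 1·3): 0.52 vs {0.19, 0.54, 0.29, 0.46} → fail.
TC (methods 2·3): 0.72 vs {0.28, 0.38, 0.49, 0.63} → pass.
5 of 9 fail.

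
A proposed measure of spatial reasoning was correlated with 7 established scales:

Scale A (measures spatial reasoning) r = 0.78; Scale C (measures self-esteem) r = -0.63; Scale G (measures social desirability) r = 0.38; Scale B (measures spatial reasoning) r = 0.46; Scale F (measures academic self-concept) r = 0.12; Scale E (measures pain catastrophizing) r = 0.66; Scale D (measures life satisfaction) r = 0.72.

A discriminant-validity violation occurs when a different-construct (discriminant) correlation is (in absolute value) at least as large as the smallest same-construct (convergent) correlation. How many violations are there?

Convergent (same construct = spatial reasoning): Scale A, Scale B.
Smallest convergent = 0.46. Discriminant |r|: 0.63, 0.38, 0.12, 0.66, 0.72; count ≥ 0.46 → 3.

3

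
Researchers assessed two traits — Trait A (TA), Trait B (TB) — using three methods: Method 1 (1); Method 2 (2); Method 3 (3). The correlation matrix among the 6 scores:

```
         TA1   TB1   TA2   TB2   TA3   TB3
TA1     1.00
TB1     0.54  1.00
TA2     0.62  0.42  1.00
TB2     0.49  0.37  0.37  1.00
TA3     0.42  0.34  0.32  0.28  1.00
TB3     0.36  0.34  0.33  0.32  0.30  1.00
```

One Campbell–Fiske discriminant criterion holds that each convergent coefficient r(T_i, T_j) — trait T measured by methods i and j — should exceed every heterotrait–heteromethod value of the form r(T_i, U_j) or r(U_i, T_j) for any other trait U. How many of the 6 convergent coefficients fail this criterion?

4

Convergent coefficients and their comparison sets:
TA (methods 1·2): 0.62 vs {0.49, 0.42} → pass.
TA (methods 1·3): 0.42 vs {0.36, 0.34} → pass.
TA (methods 2·3): 0.32 vs {0.33, 0.28} → fail.
TB (methods 1·2): 0.37 vs {0.42, 0.49} → fail.
TB (methods 1·3): 0.34 vs {0.34, 0.36} → fail.
TB (methods 2·3): 0.32 vs {0.28, 0.33} → fail.
4 of 6 fail.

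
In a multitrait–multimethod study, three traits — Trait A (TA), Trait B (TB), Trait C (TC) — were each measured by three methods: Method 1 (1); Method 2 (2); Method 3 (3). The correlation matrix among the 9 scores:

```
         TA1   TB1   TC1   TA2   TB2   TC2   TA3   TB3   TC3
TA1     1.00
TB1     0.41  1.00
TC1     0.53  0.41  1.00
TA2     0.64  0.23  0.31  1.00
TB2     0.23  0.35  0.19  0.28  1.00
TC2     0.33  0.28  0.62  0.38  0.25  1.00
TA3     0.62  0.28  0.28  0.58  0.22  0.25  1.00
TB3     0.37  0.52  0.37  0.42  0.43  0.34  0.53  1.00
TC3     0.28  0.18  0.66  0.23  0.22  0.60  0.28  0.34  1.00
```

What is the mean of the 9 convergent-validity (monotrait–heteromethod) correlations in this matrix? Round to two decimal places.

0.56

Convergent values: 0.64, 0.62, 0.58, 0.35, 0.52, 0.43, 0.62, 0.66, 0.60; mean = 5.02/9 = 0.56.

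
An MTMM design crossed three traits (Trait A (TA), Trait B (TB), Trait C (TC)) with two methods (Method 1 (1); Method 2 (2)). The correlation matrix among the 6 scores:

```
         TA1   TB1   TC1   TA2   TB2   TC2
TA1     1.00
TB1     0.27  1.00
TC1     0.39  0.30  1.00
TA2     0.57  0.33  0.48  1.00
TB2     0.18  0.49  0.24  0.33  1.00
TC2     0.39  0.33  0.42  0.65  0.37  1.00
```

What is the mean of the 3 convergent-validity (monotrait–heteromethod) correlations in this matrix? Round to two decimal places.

0.49

Convergent values: 0.57, 0.49, 0.42; mean = 1.48/3 = 0.49.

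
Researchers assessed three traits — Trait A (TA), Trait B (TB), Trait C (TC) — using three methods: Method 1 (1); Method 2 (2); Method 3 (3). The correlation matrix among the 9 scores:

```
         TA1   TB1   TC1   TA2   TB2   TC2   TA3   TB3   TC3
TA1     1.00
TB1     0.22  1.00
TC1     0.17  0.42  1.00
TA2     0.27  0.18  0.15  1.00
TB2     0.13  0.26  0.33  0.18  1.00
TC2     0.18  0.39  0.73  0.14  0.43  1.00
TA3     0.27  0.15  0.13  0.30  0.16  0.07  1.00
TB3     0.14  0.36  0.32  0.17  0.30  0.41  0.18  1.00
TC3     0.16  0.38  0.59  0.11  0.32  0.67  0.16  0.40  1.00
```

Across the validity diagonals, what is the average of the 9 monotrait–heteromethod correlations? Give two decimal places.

Convergent values: 0.27, 0.27, 0.30, 0.26, 0.36, 0.30, 0.73, 0.59, 0.67; mean = 3.75/9 = 0.42.

0.42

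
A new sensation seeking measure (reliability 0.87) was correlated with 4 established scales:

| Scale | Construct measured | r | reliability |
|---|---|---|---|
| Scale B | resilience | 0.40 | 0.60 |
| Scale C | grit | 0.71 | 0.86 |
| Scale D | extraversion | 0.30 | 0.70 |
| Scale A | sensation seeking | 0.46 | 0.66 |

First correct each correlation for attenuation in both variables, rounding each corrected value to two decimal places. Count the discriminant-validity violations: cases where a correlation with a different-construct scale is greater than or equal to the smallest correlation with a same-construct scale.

Disattenuated r (r / √(r_scale · r_new)):
  Scale B (disc): 0.40 / √(0.60·0.87) = 0.55
  Scale C (disc): 0.71 / √(0.86·0.87) = 0.82
  Scale D (disc): 0.30 / √(0.70·0.87) = 0.38
  Scale A (conv): 0.46 / √(0.66·0.87) = 0.61
Smallest convergent = 0.61. Discriminant values: 0.55, 0.82, 0.38; count ≥ 0.61 → 1.

1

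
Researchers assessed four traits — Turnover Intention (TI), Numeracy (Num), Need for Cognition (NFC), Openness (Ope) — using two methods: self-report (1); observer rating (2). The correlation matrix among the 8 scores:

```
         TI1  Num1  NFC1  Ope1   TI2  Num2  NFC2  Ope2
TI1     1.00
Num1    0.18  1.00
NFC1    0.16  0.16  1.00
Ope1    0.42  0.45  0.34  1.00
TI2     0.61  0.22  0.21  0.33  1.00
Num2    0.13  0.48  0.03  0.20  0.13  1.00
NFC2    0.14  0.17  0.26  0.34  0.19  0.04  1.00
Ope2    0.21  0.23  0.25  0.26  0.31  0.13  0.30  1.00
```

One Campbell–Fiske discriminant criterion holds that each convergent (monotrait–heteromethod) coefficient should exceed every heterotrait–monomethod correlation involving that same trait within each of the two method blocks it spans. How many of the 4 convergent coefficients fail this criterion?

2

Checking each validity diagonal entry against its comparison values:
TI (methods 1·2): 0.61 vs {0.18, 0.13, 0.16, 0.19, 0.42, 0.31} → pass.
Num (methods 1·2): 0.48 vs {0.18, 0.13, 0.16, 0.04, 0.45, 0.13} → pass.
NFC (methods 1·2): 0.26 vs {0.16, 0.19, 0.16, 0.04, 0.34, 0.30} → fail.
Ope (methods 1·2): 0.26 vs {0.42, 0.31, 0.45, 0.13, 0.34, 0.30} → fail.
2 of 4 fail.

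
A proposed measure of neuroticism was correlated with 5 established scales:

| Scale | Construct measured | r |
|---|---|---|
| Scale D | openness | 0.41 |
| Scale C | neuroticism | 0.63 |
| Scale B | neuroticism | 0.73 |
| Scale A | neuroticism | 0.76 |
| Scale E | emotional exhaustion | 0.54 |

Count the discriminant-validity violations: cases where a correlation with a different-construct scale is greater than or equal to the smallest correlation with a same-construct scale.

0

Convergent (same construct = neuroticism): Scale C, Scale B, Scale A.
Smallest convergent = 0.63. Discriminant values: 0.41, 0.54; count ≥ 0.63 → 0.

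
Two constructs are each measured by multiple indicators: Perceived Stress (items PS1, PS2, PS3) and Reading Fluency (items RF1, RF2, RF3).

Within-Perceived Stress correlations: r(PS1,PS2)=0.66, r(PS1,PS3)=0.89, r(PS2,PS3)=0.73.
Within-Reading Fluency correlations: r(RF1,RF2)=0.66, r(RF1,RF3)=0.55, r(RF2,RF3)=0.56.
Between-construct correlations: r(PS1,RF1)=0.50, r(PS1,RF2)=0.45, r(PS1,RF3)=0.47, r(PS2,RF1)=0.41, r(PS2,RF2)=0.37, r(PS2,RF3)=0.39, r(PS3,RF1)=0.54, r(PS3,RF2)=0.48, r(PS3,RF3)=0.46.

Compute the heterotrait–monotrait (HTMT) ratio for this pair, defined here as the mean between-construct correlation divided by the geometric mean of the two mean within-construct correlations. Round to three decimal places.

Mean between = 4.07/9 = 0.4522.
Mean within-PS = 2.28/3 = 0.7600; mean within-RF = 1.77/3 = 0.5900.
Geometric mean = √(0.7600 × 0.5900) = 0.6696.
HTMT = 0.4522 / 0.6696 = 0.675.

0.675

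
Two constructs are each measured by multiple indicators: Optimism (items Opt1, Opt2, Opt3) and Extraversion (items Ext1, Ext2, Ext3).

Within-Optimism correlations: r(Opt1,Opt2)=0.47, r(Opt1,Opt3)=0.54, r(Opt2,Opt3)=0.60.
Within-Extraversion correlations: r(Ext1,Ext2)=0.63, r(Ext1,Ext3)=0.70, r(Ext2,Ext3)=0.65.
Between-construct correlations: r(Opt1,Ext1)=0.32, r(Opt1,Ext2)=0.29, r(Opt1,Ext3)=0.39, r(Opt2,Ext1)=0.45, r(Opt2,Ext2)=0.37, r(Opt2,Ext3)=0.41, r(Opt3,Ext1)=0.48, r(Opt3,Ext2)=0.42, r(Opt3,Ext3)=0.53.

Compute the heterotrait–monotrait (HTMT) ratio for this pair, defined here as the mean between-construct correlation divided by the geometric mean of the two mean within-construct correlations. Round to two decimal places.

Between-construct mean = 3.66/9 = 0.4067.
Mean within-Opt = 1.61/3 = 0.5367; mean within-Ext = 1.98/3 = 0.6600.
Geometric mean = √(0.5367 × 0.6600) = 0.5952.
HTMT = 0.4067 / 0.5952 = 0.68.

0.68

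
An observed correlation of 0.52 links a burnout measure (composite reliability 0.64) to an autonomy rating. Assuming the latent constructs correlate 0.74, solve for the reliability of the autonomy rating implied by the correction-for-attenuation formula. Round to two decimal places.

r_true = r_obs / √(r_xx · r_yy) ⇒ 0.74 = 0.52 / √(0.64 · r_yy).
√(0.64 · r_yy) = 0.52 / 0.74 = 0.7027; 0.64 · r_yy = 0.4938; r_yy = 0.4938 / 0.64 ≈ 0.77.

0.77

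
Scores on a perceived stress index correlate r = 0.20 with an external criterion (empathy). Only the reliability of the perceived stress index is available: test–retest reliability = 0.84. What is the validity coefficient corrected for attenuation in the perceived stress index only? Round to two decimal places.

Single correction: r_c = r_obs / √r_xx = 0.20 / √0.84 = 0.20 / 0.9165 ≈ 0.22.

0.22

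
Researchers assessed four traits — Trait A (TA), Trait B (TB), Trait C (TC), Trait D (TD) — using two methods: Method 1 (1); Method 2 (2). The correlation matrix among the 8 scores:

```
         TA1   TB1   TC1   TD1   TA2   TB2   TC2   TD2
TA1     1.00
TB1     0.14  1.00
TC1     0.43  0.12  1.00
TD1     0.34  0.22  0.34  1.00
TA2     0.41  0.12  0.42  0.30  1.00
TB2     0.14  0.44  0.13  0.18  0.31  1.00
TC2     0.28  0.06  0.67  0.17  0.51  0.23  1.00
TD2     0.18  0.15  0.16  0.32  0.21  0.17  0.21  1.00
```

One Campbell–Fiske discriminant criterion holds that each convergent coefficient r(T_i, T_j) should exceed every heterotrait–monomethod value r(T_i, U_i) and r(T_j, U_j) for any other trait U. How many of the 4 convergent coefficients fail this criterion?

Checking each validity diagonal entry against its comparison values:
TA (methods 1·2): 0.41 vs {0.14, 0.31, 0.43, 0.51, 0.34, 0.21} → fail.
TB (methods 1·2): 0.44 vs {0.14, 0.31, 0.12, 0.23, 0.22, 0.17} → pass.
TC (methods 1·2): 0.67 vs {0.43, 0.51, 0.12, 0.23, 0.34, 0.21} → pass.
TD (methods 1·2): 0.32 vs {0.34, 0.21, 0.22, 0.17, 0.34, 0.21} → fail.
2 of 4 fail.

2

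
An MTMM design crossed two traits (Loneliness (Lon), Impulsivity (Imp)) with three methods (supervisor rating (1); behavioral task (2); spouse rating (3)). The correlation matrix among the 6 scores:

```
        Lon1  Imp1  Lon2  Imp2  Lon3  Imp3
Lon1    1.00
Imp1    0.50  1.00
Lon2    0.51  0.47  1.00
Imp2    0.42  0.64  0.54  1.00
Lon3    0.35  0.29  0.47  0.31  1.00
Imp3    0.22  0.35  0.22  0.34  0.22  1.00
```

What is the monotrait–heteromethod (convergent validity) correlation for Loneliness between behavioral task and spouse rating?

0.47

Same trait (Lon), different methods: r(Lon2, Lon3) = 0.47.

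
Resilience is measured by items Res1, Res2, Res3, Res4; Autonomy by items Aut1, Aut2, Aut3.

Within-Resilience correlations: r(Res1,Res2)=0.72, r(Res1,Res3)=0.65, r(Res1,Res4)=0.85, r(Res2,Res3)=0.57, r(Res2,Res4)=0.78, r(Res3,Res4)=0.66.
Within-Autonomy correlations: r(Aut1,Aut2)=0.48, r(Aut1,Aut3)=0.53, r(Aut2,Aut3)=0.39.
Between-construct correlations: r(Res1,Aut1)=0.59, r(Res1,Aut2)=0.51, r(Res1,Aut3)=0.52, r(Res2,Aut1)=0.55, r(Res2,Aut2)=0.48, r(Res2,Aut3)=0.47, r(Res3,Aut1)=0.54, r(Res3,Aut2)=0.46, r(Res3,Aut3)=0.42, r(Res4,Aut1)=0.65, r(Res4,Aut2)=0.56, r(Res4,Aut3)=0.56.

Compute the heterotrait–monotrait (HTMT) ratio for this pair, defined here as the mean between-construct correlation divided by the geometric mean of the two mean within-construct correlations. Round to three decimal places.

Mean heterotrait r = 6.31/12 = 0.5258.
Mean within-Res = 4.23/6 = 0.7050; mean within-Aut = 1.40/3 = 0.4667.
Geometric mean = √(0.7050 × 0.4667) = 0.5736.
HTMT = 0.5258 / 0.5736 = 0.917.

0.917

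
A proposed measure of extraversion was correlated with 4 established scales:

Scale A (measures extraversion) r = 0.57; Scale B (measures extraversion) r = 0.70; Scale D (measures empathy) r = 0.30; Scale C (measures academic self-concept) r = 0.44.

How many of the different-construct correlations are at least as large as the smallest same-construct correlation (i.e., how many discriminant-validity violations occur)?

0

Convergent (same construct = extraversion): Scale A, Scale B.
Smallest convergent = 0.57. Discriminant values: 0.30, 0.44; count ≥ 0.57 → 0.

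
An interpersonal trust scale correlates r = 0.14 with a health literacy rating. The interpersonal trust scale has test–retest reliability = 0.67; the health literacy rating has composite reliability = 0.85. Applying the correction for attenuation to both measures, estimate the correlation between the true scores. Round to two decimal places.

0.19

r_true = r_obs / √(r_xx · r_yy) = 0.14 / √(0.67 × 0.85) = 0.14 / √0.5695 = 0.14 / 0.7547 ≈ 0.19.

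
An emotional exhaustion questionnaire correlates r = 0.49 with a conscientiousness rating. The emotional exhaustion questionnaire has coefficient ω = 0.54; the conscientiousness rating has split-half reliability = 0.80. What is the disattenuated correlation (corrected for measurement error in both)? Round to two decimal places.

0.75

r_true = r_obs / √(r_xx · r_yy) = 0.49 / √(0.54 × 0.80) = 0.49 / √0.4320 = 0.49 / 0.6573 ≈ 0.75.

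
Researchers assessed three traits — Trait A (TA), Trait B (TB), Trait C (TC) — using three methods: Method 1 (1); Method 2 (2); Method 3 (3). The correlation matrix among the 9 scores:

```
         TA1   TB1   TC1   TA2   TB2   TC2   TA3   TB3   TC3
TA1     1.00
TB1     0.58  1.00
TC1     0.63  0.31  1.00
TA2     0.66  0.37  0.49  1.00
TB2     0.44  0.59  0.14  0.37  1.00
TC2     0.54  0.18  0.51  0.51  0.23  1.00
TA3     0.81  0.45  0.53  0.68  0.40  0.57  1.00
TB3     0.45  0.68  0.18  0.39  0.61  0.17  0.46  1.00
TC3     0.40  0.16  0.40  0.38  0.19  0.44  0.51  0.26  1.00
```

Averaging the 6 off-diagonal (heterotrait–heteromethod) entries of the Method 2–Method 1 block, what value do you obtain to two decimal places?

0.36

HTHM values (method 2 × method 1): 0.37, 0.49, 0.44, 0.14, 0.54, 0.18; mean = 2.16/6 = 0.36.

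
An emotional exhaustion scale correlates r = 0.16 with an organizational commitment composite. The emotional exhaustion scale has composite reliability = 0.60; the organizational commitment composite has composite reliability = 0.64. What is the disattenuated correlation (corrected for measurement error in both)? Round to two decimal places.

r_true = r_obs / √(r_xx · r_yy) = 0.16 / √(0.60 × 0.64) = 0.16 / √0.3840 = 0.16 / 0.6197 ≈ 0.26.

0.26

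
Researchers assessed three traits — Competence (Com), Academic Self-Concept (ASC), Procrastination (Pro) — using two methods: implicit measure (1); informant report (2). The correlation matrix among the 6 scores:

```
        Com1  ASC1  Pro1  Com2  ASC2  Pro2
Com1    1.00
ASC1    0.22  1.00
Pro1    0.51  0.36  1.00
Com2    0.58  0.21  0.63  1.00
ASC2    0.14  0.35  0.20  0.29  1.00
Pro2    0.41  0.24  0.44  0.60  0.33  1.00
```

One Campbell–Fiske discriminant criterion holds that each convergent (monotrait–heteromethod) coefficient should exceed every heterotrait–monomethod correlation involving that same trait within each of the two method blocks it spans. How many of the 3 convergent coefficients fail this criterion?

Convergent coefficients and their comparison sets:
Com (methods 1·2): 0.58 vs {0.22, 0.29, 0.51, 0.60} → fail.
ASC (methods 1·2): 0.35 vs {0.22, 0.29, 0.36, 0.33} → fail.
Pro (methods 1·2): 0.44 vs {0.51, 0.60, 0.36, 0.33} → fail.
3 of 3 fail.

3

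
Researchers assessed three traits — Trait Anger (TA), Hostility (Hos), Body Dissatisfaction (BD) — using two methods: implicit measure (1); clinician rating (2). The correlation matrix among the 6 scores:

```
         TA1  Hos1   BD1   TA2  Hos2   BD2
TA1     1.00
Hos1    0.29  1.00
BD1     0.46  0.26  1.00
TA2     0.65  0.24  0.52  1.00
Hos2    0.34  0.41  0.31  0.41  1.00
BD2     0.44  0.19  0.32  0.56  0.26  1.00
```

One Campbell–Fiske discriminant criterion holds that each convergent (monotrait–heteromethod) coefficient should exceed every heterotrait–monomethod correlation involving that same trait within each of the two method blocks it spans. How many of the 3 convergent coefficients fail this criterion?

Checking each validity diagonal entry against its comparison values:
TA (methods 1·2): 0.65 vs {0.29, 0.41, 0.46, 0.56} → pass.
Hos (methods 1·2): 0.41 vs {0.29, 0.41, 0.26, 0.26} → fail.
BD (methods 1·2): 0.32 vs {0.46, 0.56, 0.26, 0.26} → fail.
2 of 3 fail.

2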